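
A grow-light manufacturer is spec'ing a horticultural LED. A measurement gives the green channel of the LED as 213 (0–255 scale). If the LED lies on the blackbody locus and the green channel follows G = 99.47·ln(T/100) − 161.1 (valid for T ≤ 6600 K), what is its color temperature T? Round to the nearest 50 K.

ln t = (213 + 161.1) / 99.47 = 3.7609.
t = e^3.7609 = 42.989.
T = 100·t = 4299 K → 4300 K to the nearest 50 K.

4300 K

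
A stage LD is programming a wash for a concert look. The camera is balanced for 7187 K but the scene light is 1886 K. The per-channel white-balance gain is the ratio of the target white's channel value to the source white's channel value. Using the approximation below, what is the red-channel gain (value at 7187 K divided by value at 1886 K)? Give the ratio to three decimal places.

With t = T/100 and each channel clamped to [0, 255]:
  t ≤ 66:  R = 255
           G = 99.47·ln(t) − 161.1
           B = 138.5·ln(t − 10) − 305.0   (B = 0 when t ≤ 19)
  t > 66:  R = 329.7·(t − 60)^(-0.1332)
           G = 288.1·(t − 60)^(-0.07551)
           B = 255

0.930

At 1886 K (t = 18.86):
  R = 255 by definition for t ≤ 66.
At 7187 K (t = 71.87):
  R = 329.7·(71.87 − 60)^(-0.1332) = 329.7·11.87^(-0.1332) = 329.7·0.71926 = 237.139.
Gain = 237.139 / 255.000 = 0.9300 → 0.930.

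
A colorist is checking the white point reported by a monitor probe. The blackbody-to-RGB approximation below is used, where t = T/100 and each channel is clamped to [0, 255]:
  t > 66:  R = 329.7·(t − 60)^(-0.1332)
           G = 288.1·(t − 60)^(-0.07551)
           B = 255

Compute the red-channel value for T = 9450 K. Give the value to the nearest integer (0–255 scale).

206

t = 9450/100 = 94.5; the t > 66 branch applies.
R = 329.7·(94.5 − 60)^(-0.1332) = 329.7·34.5^(-0.1332) = 329.7·0.62397 = 205.722.
Rounded: 206.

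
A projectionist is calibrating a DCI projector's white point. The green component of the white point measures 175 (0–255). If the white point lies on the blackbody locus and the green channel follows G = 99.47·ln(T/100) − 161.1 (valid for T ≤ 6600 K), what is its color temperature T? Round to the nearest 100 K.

2900 K

ln t = (175 + 161.1) / 99.47 = 3.3789.
t = e^3.3789 = 29.339.
T = 100·t = 2934 K → 2900 K to the nearest 100 K.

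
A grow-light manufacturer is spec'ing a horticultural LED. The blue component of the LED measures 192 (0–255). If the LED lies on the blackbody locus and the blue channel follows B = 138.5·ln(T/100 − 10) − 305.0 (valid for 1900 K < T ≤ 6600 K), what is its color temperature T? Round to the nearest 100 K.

ln(t − 10) = (192 + 305.0) / 138.5 = 3.5884.
t − 10 = e^3.5884 = 36.178, so t = 46.178.
T = 100·t = 4618 K → 4600 K to the nearest 100 K.

4600 K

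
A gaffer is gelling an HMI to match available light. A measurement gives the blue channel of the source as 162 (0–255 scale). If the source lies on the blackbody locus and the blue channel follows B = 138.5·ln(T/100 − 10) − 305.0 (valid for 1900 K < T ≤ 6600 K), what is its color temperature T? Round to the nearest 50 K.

3900 K

ln(t − 10) = (162 + 305.0) / 138.5 = 3.3718.
t − 10 = e^3.3718 = 29.132, so t = 39.132.
T = 100·t = 3913 K → 3900 K to the nearest 50 K.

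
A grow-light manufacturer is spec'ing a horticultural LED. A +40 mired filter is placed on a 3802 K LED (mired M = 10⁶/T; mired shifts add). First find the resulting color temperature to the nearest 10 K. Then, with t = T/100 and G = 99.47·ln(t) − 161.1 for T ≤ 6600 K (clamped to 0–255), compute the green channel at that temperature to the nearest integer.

M_in = 10⁶/3802 = 263.02; M_out = 263.02 + (+40) = 303.02.
T_out = 10⁶/303.02 = 3300.1 K → 3300 K; t = 33.
G = 99.47·ln 33 − 161.1 = 99.47·3.4965 − 161.1 = 186.698.
Rounded: 187.

187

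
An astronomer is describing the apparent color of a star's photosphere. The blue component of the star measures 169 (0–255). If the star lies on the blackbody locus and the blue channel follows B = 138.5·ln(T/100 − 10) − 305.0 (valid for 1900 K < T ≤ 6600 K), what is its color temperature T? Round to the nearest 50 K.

ln(t − 10) = (169 + 305.0) / 138.5 = 3.4224.
t − 10 = e^3.4224 = 30.642, so t = 40.642.
T = 100·t = 4064 K → 4050 K to the nearest 50 K.

4050 K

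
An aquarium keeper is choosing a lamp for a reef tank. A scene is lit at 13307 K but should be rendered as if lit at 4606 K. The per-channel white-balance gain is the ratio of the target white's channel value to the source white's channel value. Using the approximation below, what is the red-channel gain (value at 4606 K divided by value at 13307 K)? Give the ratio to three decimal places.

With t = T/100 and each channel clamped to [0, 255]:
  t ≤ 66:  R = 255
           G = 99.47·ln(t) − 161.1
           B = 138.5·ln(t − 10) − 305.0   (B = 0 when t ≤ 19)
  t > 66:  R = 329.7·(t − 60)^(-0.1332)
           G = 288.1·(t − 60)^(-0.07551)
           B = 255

At 13307 K (t = 133.07):
  R = 329.7·(133.07 − 60)^(-0.1332) = 329.7·73.07^(-0.1332) = 329.7·0.56461 = 186.153.
At 4606 K (t = 46.06):
  R = 255 by definition for t ≤ 66.
Gain = 255.000 / 186.153 = 1.3698 → 1.370.

1.370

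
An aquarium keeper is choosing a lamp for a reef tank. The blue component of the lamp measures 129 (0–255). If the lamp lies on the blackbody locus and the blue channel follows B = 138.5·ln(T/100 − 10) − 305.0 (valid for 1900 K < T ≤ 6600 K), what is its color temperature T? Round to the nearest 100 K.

3300 K

ln(t − 10) = (129 + 305.0) / 138.5 = 3.1336.
t − 10 = e^3.1336 = 22.956, so t = 32.956.
T = 100·t = 3296 K → 3300 K to the nearest 100 K.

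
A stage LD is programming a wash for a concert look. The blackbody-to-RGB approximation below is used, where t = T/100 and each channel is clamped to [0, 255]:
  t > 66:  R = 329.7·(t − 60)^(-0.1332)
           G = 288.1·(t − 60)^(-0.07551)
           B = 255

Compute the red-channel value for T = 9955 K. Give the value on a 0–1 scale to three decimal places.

0.792

t = 9955/100 = 99.55; the t > 66 branch applies.
R = 329.7·(99.55 − 60)^(-0.1332) = 329.7·39.55^(-0.1332) = 329.7·0.61272 = 202.013.
On a 0–1 scale: 202.013/255 = 0.7922 → 0.792.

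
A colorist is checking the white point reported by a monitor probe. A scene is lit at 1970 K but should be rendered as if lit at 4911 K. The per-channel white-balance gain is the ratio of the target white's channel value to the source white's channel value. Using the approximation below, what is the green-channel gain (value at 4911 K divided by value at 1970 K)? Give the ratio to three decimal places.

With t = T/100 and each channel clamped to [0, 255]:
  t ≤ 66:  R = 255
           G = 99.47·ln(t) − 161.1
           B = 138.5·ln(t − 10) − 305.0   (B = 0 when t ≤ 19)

1.671

At 1970 K (t = 19.7):
  G = 99.47·ln 19.7 − 161.1 = 99.47·2.9806 − 161.1 = 135.382.
At 4911 K (t = 49.11):
  G = 99.47·ln 49.11 − 161.1 = 99.47·3.8941 − 161.1 = 226.242.
Gain = 226.242 / 135.382 = 1.6711 → 1.671.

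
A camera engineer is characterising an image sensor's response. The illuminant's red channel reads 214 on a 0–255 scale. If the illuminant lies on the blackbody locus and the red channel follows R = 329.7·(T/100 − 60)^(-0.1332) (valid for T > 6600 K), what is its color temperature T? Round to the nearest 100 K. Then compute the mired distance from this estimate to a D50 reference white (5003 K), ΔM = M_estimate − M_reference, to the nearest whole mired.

-84 mireds

(t − 60)^(-0.1332) = 214/329.7 = 0.64907.
t − 60 = 0.64907^(1/-0.1332) = 0.64907^(-7.508) = 25.657, so t = 85.657.
T = 100·t = 8566 K → 8600 K to the nearest 100 K.
M_estimate = 10⁶/8600 = 116.28; M_reference = 10⁶/5003 = 199.88.
ΔM = 116.28 − 199.88 = -83.60 → -84 mireds.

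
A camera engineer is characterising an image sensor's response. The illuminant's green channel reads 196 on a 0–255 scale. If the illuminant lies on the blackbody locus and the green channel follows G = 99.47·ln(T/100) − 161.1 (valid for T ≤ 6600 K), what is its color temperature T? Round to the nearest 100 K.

3600 K

ln t = (196 + 161.1) / 99.47 = 3.5900.
t = e^3.5900 = 36.235.
T = 100·t = 3624 K → 3600 K to the nearest 100 K.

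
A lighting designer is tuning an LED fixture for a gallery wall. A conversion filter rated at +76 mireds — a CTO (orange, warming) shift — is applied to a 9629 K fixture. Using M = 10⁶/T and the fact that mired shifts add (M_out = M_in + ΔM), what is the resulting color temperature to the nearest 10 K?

M_in = 10⁶/9629 = 103.85 mireds.
M_out = 103.85 + (+76) = 179.85 mireds.
T_out = 10⁶/179.85 = 5560.1 K → 5560 K.

5560 K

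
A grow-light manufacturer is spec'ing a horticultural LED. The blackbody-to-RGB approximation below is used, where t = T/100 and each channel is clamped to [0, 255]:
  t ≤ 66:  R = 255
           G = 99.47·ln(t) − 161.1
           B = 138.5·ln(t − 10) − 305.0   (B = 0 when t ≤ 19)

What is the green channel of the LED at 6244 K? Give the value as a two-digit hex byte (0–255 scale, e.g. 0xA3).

0xFA

t = 6244/100 = 62.44; the t ≤ 66 branch applies.
G = 99.47·ln 62.44 − 161.1 = 99.47·4.1342 − 161.1 = 250.129.
Rounded: 250; in hex, 0xFA.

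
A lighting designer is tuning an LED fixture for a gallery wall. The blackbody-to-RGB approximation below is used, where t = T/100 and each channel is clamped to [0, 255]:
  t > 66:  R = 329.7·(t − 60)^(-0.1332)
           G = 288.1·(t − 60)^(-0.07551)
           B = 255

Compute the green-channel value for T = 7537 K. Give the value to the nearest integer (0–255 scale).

t = 7537/100 = 75.37; the t > 66 branch applies.
G = 288.1·(75.37 − 60)^(-0.07551) = 288.1·15.37^(-0.07551) = 288.1·0.81357 = 234.389.
Rounded: 234.

234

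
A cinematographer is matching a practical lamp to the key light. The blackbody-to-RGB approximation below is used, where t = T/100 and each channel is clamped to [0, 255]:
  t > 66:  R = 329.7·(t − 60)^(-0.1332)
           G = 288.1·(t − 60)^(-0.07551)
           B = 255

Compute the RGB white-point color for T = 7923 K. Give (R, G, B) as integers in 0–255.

(222, 230, 255)

t = 7923/100 = 79.23; the t > 66 branch applies.
R = 329.7·(79.23 − 60)^(-0.1332) = 329.7·19.23^(-0.1332) = 329.7·0.67449 = 222.379.
G = 288.1·(79.23 − 60)^(-0.07551) = 288.1·19.23^(-0.07551) = 288.1·0.79992 = 230.457.
B = 255 by definition for t > 66.
Rounded: (222, 230, 255).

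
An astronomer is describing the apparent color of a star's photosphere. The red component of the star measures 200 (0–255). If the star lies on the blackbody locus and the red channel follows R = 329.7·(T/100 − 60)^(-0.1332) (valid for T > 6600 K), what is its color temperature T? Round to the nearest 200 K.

10200 K

(t − 60)^(-0.1332) = 200/329.7 = 0.60661.
t − 60 = 0.60661^(1/-0.1332) = 0.60661^(-7.508) = 42.638, so t = 102.638.
T = 100·t = 10264 K → 10200 K to the nearest 200 K.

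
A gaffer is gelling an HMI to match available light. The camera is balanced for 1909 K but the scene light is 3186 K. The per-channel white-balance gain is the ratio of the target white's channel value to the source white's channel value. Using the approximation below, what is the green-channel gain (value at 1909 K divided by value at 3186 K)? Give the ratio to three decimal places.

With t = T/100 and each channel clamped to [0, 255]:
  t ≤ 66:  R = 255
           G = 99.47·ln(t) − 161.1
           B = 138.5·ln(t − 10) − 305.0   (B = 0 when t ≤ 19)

At 3186 K (t = 31.86):
  G = 99.47·ln 31.86 − 161.1 = 99.47·3.4614 − 161.1 = 183.201.
At 1909 K (t = 19.09):
  G = 99.47·ln 19.09 − 161.1 = 99.47·2.9492 − 161.1 = 132.253.
Gain = 132.253 / 183.201 = 0.7219 → 0.722.

0.722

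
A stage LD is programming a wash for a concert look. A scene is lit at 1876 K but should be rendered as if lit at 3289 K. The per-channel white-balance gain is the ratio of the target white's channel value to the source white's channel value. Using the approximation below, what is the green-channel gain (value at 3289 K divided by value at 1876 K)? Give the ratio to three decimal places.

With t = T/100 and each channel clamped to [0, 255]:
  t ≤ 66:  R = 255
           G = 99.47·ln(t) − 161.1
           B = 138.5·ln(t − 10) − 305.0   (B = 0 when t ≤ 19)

1.428

At 1876 K (t = 18.76):
  G = 99.47·ln 18.76 − 161.1 = 99.47·2.9317 − 161.1 = 130.519.
At 3289 K (t = 32.89):
  G = 99.47·ln 32.89 − 161.1 = 99.47·3.4932 − 161.1 = 186.365.
Gain = 186.365 / 130.519 = 1.4279 → 1.428.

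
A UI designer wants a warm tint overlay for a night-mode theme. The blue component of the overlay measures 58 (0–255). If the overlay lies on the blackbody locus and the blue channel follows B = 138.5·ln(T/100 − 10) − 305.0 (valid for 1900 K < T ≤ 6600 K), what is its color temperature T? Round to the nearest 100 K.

2400 K

ln(t − 10) = (58 + 305.0) / 138.5 = 2.6209.
t − 10 = e^2.6209 = 13.749, so t = 23.749.
T = 100·t = 2375 K → 2400 K to the nearest 100 K.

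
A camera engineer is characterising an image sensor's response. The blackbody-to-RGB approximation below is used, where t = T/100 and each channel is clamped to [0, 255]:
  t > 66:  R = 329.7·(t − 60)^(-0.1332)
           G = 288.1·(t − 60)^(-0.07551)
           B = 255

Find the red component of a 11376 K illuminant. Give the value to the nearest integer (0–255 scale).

194

t = 11376/100 = 113.76; the t > 66 branch applies.
R = 329.7·(113.76 − 60)^(-0.1332) = 329.7·53.76^(-0.1332) = 329.7·0.58817 = 193.920.
Rounded: 194.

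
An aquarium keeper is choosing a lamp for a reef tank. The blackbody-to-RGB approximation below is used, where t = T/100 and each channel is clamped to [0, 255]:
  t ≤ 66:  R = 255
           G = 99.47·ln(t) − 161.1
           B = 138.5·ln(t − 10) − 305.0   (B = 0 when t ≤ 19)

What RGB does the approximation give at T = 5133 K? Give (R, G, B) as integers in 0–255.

t = 5133/100 = 51.33; the t ≤ 66 branch applies.
R = 255 by definition for t ≤ 66.
G = 99.47·ln 51.33 − 161.1 = 99.47·3.9383 − 161.1 = 230.640.
B = 138.5·ln(51.33 − 10) − 305.0 = 138.5·ln 41.33 − 305.0 = 138.5·3.7216 − 305.0 = 210.440.
Rounded: (255, 231, 210).

(255, 231, 210)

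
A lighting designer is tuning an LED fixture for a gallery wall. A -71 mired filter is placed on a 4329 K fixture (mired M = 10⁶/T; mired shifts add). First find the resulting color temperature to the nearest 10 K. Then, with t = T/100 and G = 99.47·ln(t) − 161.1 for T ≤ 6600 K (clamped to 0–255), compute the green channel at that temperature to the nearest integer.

M_in = 10⁶/4329 = 231.00; M_out = 231.00 + (-71) = 160.00.
T_out = 10⁶/160.00 = 6250.0 K → 6250 K; t = 62.5.
G = 99.47·ln 62.5 − 161.1 = 99.47·4.1352 − 161.1 = 250.225.
Rounded: 250.

250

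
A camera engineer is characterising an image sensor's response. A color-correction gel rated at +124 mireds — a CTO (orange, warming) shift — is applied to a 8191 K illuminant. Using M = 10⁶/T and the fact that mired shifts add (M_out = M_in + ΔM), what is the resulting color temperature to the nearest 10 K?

4060 K

M_in = 10⁶/8191 = 122.09 mireds.
M_out = 122.09 + (+124) = 246.09 mireds.
T_out = 10⁶/246.09 = 4063.6 K → 4060 K.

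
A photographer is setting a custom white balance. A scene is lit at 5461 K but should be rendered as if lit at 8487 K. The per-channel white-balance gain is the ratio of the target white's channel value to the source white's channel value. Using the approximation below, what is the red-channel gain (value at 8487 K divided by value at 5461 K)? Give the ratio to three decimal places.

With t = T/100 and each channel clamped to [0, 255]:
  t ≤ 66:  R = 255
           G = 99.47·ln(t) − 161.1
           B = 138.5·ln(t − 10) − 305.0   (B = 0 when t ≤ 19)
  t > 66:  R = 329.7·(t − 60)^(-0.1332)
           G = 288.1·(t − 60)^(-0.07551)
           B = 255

At 5461 K (t = 54.61):
  R = 255 by definition for t ≤ 66.
At 8487 K (t = 84.87):
  R = 329.7·(84.87 − 60)^(-0.1332) = 329.7·24.87^(-0.1332) = 329.7·0.65177 = 214.889.
Gain = 214.889 / 255.000 = 0.8427 → 0.843.

0.843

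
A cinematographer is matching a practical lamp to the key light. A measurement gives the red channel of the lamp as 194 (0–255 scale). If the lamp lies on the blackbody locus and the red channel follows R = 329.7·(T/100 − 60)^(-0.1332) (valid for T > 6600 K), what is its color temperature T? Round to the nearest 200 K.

11400 K

(t − 60)^(-0.1332) = 194/329.7 = 0.58841.
t − 60 = 0.58841^(1/-0.1332) = 0.58841^(-7.508) = 53.593, so t = 113.593.
T = 100·t = 11359 K → 11400 K to the nearest 200 K.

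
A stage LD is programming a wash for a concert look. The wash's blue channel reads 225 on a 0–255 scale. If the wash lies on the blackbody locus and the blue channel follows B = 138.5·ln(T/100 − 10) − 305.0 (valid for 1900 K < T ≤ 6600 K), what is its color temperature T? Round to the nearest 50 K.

5600 K

ln(t − 10) = (225 + 305.0) / 138.5 = 3.8267.
t − 10 = e^3.8267 = 45.911, so t = 55.911.
T = 100·t = 5591 K → 5600 K to the nearest 50 K.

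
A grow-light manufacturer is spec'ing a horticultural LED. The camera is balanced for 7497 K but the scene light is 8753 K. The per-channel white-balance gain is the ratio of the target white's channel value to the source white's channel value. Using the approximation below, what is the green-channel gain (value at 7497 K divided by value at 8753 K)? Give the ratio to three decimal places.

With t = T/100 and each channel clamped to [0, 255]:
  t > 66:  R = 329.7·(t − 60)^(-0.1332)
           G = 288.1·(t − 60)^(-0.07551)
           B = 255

1.047

At 8753 K (t = 87.53):
  G = 288.1·(87.53 − 60)^(-0.07551) = 288.1·27.53^(-0.07551) = 288.1·0.77854 = 224.297.
At 7497 K (t = 74.97):
  G = 288.1·(74.97 − 60)^(-0.07551) = 288.1·14.97^(-0.07551) = 288.1·0.81519 = 234.856.
Gain = 234.856 / 224.297 = 1.0471 → 1.047.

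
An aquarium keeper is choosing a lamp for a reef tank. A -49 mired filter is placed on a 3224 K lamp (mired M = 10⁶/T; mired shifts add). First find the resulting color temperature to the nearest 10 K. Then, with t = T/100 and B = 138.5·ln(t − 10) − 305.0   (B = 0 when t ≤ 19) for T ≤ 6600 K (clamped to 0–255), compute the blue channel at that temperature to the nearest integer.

158

M_in = 10⁶/3224 = 310.17; M_out = 310.17 + (-49) = 261.17.
T_out = 10⁶/261.17 = 3828.9 K → 3830 K; t = 38.3.
B = 138.5·ln(38.3 − 10) − 305.0 = 138.5·ln 28.3 − 305.0 = 138.5·3.3429 − 305.0 = 157.986.
Rounded: 158.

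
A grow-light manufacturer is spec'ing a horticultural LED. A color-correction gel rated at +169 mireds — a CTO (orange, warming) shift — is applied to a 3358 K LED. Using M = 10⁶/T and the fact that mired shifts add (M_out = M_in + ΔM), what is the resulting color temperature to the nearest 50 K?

2150 K

M_in = 10⁶/3358 = 297.80 mireds.
M_out = 297.80 + (+169) = 466.80 mireds.
T_out = 10⁶/466.80 = 2142.3 K → 2150 K.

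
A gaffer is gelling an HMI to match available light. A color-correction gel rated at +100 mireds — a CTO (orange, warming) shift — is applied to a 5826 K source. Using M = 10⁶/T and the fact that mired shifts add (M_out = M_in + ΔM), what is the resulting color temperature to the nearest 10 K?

M_in = 10⁶/5826 = 171.64 mireds.
M_out = 171.64 + (+100) = 271.64 mireds.
T_out = 10⁶/271.64 = 3681.3 K → 3680 K.

3680 K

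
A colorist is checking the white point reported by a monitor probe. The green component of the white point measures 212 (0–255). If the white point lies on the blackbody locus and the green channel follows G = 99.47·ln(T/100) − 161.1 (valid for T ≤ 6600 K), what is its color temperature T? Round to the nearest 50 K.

ln t = (212 + 161.1) / 99.47 = 3.7509.
t = e^3.7509 = 42.559.
T = 100·t = 4256 K → 4250 K to the nearest 50 K.

4250 K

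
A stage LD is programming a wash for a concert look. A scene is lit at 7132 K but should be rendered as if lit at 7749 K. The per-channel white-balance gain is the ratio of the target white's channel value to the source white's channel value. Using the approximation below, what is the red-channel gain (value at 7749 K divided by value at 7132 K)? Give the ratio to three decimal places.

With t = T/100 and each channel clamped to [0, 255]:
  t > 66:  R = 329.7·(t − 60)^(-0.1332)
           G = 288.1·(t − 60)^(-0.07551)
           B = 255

0.944

At 7132 K (t = 71.32):
  R = 329.7·(71.32 − 60)^(-0.1332) = 329.7·11.32^(-0.1332) = 329.7·0.72382 = 238.642.
At 7749 K (t = 77.49):
  R = 329.7·(77.49 − 60)^(-0.1332) = 329.7·17.49^(-0.1332) = 329.7·0.68306 = 225.206.
Gain = 225.206 / 238.642 = 0.9437 → 0.944.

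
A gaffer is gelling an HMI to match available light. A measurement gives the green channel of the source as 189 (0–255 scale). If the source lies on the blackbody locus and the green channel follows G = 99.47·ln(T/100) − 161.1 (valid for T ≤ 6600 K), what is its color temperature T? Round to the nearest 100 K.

3400 K

ln t = (189 + 161.1) / 99.47 = 3.5197.
t = e^3.5197 = 33.773.
T = 100·t = 3377 K → 3400 K to the nearest 100 K.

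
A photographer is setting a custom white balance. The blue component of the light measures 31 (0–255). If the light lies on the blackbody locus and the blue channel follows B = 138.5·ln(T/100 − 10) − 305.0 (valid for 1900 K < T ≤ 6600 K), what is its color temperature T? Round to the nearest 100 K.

2100 K

ln(t − 10) = (31 + 305.0) / 138.5 = 2.4260.
t − 10 = e^2.4260 = 11.313, so t = 21.313.
T = 100·t = 2131 K → 2100 K to the nearest 100 K.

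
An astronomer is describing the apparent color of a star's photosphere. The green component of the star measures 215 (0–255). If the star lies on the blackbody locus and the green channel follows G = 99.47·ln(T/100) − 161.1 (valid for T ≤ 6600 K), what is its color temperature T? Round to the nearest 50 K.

ln t = (215 + 161.1) / 99.47 = 3.7810.
t = e^3.7810 = 43.862.
T = 100·t = 4386 K → 4400 K to the nearest 50 K.

4400 K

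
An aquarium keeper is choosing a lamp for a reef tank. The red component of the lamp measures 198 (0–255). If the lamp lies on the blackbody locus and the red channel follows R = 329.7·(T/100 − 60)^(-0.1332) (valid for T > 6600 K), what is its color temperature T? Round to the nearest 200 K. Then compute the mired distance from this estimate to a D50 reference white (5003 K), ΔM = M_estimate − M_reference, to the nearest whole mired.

-106 mireds

(t − 60)^(-0.1332) = 198/329.7 = 0.60055.
t − 60 = 0.60055^(1/-0.1332) = 0.60055^(-7.508) = 45.980, so t = 105.980.
T = 100·t = 10598 K → 10600 K to the nearest 200 K.
M_estimate = 10⁶/10600 = 94.34; M_reference = 10⁶/5003 = 199.88.
ΔM = 94.34 − 199.88 = -105.54 → -106 mireds.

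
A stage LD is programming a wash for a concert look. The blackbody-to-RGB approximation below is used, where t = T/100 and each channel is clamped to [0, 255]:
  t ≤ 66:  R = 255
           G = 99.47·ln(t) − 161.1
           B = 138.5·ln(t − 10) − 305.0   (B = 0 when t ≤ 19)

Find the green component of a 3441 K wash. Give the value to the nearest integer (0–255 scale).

191

t = 3441/100 = 34.41; the t ≤ 66 branch applies.
G = 99.47·ln 34.41 − 161.1 = 99.47·3.5383 − 161.1 = 190.859.
Rounded: 191.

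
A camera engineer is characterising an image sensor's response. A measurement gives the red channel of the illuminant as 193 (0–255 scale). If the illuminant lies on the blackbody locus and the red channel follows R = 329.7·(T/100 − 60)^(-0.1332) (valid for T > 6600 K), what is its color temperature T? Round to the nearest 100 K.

(t − 60)^(-0.1332) = 193/329.7 = 0.58538.
t − 60 = 0.58538^(1/-0.1332) = 0.58538^(-7.508) = 55.713, so t = 115.713.
T = 100·t = 11571 K → 11600 K to the nearest 100 K.

11600 K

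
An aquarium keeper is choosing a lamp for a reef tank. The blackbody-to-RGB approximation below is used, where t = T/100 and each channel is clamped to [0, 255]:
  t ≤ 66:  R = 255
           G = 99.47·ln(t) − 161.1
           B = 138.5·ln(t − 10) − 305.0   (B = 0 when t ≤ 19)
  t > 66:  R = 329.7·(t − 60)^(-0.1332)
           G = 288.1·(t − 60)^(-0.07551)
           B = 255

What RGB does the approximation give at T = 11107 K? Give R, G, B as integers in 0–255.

t = 11107/100 = 111.07; the t > 66 branch applies.
R = 329.7·(111.07 − 60)^(-0.1332) = 329.7·51.07^(-0.1332) = 329.7·0.59221 = 195.250.
G = 288.1·(111.07 − 60)^(-0.07551) = 288.1·51.07^(-0.07551) = 288.1·0.74305 = 214.072.
B = 255 by definition for t > 66.
Rounded: (195, 214, 255).

R=195, G=214, B=255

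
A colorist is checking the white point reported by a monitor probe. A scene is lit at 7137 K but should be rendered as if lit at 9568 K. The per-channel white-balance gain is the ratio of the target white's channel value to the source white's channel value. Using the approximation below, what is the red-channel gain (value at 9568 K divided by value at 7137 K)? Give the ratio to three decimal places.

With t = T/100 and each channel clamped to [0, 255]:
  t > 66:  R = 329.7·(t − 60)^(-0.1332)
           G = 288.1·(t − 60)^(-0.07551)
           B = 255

0.859

At 7137 K (t = 71.37):
  R = 329.7·(71.37 − 60)^(-0.1332) = 329.7·11.37^(-0.1332) = 329.7·0.72339 = 238.502.
At 9568 K (t = 95.68):
  R = 329.7·(95.68 − 60)^(-0.1332) = 329.7·35.68^(-0.1332) = 329.7·0.62118 = 204.803.
Gain = 204.803 / 238.502 = 0.8587 → 0.859.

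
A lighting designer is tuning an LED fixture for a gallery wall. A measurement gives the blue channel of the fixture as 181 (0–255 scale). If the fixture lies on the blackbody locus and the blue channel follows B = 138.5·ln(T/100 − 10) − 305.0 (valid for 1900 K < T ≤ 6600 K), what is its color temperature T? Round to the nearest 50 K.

4350 K

ln(t − 10) = (181 + 305.0) / 138.5 = 3.5090.
t − 10 = e^3.5090 = 33.416, so t = 43.416.
T = 100·t = 4342 K → 4350 K to the nearest 50 K.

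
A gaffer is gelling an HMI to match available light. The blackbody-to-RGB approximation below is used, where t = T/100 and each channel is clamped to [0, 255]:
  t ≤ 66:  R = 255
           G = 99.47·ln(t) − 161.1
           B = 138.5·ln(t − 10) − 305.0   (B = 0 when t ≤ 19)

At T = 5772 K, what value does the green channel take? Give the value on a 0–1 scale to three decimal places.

t = 5772/100 = 57.72; the t ≤ 66 branch applies.
G = 99.47·ln 57.72 − 161.1 = 99.47·4.0556 − 161.1 = 242.311.
On a 0–1 scale: 242.311/255 = 0.9502 → 0.950.

0.950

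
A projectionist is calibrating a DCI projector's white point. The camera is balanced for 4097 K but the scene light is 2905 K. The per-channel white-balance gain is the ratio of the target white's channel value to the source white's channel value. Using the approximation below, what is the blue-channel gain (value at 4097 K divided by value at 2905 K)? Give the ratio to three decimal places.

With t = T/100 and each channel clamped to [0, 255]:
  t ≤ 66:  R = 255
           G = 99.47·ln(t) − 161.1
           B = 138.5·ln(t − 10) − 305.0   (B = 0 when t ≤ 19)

At 2905 K (t = 29.05):
  B = 138.5·ln(29.05 − 10) − 305.0 = 138.5·ln 19.05 − 305.0 = 138.5·2.9471 − 305.0 = 103.169.
At 4097 K (t = 40.97):
  B = 138.5·ln(40.97 − 10) − 305.0 = 138.5·ln 30.97 − 305.0 = 138.5·3.4330 − 305.0 = 170.473.
Gain = 170.473 / 103.169 = 1.6524 → 1.652.

1.652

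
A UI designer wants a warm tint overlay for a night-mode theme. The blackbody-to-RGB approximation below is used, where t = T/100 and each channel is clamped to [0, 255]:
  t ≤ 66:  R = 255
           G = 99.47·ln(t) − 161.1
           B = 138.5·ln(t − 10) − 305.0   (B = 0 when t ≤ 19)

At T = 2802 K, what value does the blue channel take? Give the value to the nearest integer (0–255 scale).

95

t = 2802/100 = 28.02; the t ≤ 66 branch applies.
B = 138.5·ln(28.02 − 10) − 305.0 = 138.5·ln 18.02 − 305.0 = 138.5·2.8915 − 305.0 = 95.470.
Rounded: 95.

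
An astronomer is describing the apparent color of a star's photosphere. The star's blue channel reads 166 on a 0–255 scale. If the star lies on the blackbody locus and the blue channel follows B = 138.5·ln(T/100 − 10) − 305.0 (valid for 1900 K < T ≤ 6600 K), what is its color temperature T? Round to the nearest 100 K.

ln(t − 10) = (166 + 305.0) / 138.5 = 3.4007.
t − 10 = e^3.4007 = 29.986, so t = 39.986.
T = 100·t = 3999 K → 4000 K to the nearest 100 K.

4000 K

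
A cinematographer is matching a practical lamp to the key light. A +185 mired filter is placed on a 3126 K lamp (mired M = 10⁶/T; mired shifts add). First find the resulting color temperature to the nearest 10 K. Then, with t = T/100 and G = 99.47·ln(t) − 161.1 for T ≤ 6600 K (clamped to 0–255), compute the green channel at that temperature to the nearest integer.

136

M_in = 10⁶/3126 = 319.90; M_out = 319.90 + (+185) = 504.90.
T_out = 10⁶/504.90 = 1980.6 K → 1980 K; t = 19.8.
G = 99.47·ln 19.8 − 161.1 = 99.47·2.9857 − 161.1 = 135.886.
Rounded: 136.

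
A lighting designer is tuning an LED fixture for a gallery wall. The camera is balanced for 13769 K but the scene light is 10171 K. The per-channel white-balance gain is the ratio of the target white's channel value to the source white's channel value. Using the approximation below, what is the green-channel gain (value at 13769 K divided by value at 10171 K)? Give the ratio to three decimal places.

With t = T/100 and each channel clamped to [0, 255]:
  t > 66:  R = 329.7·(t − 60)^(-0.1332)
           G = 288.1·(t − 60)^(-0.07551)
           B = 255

0.954

At 10171 K (t = 101.71):
  G = 288.1·(101.71 − 60)^(-0.07551) = 288.1·41.71^(-0.07551) = 288.1·0.75449 = 217.370.
At 13769 K (t = 137.69):
  G = 288.1·(137.69 − 60)^(-0.07551) = 288.1·77.69^(-0.07551) = 288.1·0.71988 = 207.397.
Gain = 207.397 / 217.370 = 0.9541 → 0.954.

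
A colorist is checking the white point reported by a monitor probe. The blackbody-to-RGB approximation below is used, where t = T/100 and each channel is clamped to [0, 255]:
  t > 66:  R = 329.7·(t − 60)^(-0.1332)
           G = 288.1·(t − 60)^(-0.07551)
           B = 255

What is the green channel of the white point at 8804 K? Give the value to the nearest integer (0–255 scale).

224

t = 8804/100 = 88.04; the t > 66 branch applies.
G = 288.1·(88.04 − 60)^(-0.07551) = 288.1·28.04^(-0.07551) = 288.1·0.77746 = 223.986.
Rounded: 224.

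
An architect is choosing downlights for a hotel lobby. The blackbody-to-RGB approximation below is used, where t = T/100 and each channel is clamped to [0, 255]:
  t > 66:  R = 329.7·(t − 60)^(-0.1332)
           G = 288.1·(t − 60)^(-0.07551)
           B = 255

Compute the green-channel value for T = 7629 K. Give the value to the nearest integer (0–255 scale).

t = 7629/100 = 76.29; the t > 66 branch applies.
G = 288.1·(76.29 − 60)^(-0.07551) = 288.1·16.29^(-0.07551) = 288.1·0.81001 = 233.363.
Rounded: 233.

233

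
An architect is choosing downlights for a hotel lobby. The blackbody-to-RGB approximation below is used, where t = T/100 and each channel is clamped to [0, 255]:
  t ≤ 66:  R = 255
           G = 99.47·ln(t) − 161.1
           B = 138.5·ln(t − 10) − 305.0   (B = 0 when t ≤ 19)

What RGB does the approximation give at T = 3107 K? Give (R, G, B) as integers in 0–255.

(255, 181, 117)

t = 3107/100 = 31.07; the t ≤ 66 branch applies.
R = 255 by definition for t ≤ 66.
G = 99.47·ln 31.07 − 161.1 = 99.47·3.4362 − 161.1 = 180.703.
B = 138.5·ln(31.07 − 10) − 305.0 = 138.5·ln 21.07 − 305.0 = 138.5·3.0479 − 305.0 = 117.127.
Rounded: (255, 181, 117).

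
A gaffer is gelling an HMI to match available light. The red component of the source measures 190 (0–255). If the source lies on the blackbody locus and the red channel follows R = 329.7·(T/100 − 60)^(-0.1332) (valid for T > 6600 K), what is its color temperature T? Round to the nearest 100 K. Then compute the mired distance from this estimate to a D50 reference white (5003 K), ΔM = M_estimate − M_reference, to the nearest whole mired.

-119 mireds

(t − 60)^(-0.1332) = 190/329.7 = 0.57628.
t − 60 = 0.57628^(1/-0.1332) = 0.57628^(-7.508) = 62.667, so t = 122.667.
T = 100·t = 12267 K → 12300 K to the nearest 100 K.
M_estimate = 10⁶/12300 = 81.30; M_reference = 10⁶/5003 = 199.88.
ΔM = 81.30 − 199.88 = -118.58 → -119 mireds.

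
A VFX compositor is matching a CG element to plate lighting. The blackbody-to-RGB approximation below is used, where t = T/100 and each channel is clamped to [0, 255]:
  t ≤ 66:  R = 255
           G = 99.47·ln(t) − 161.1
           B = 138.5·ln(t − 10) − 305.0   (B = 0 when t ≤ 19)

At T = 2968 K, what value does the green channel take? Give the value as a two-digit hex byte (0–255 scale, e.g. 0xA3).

0xB0

t = 2968/100 = 29.68; the t ≤ 66 branch applies.
G = 99.47·ln 29.68 − 161.1 = 99.47·3.3905 − 161.1 = 176.150.
Rounded: 176; in hex, 0xB0.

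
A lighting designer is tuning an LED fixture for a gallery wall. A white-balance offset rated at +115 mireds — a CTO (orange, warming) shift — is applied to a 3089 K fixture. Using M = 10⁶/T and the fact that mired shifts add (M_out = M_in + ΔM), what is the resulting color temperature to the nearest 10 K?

2280 K

M_in = 10⁶/3089 = 323.73 mireds.
M_out = 323.73 + (+115) = 438.73 mireds.
T_out = 10⁶/438.73 = 2279.3 K → 2280 K.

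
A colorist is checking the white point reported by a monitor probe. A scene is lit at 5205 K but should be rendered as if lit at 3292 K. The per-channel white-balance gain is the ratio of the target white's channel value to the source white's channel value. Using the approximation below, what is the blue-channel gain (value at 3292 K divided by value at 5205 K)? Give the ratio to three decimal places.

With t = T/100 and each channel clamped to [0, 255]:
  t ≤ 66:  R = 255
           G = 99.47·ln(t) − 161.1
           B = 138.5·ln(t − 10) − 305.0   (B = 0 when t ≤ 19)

At 5205 K (t = 52.05):
  B = 138.5·ln(52.05 − 10) − 305.0 = 138.5·ln 42.05 − 305.0 = 138.5·3.7389 − 305.0 = 212.832.
At 3292 K (t = 32.92):
  B = 138.5·ln(32.92 − 10) − 305.0 = 138.5·ln 22.92 − 305.0 = 138.5·3.1320 − 305.0 = 128.783.
Gain = 128.783 / 212.832 = 0.6051 → 0.605.

0.605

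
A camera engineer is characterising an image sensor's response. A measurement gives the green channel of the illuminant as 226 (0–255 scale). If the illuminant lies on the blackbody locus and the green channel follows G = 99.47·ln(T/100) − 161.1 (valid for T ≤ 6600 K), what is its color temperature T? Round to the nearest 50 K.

4900 K

ln t = (226 + 161.1) / 99.47 = 3.8916.
t = e^3.8916 = 48.990.
T = 100·t = 4899 K → 4900 K to the nearest 50 K.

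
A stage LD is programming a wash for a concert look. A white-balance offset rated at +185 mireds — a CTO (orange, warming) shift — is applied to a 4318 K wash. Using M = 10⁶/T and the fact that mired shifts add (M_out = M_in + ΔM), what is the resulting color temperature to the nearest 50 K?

M_in = 10⁶/4318 = 231.59 mireds.
M_out = 231.59 + (+185) = 416.59 mireds.
T_out = 10⁶/416.59 = 2400.4 K → 2400 K.

2400 K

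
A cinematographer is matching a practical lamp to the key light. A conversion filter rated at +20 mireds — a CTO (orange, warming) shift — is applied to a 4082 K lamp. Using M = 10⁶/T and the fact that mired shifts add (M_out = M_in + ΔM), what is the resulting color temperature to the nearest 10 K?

M_in = 10⁶/4082 = 244.98 mireds.
M_out = 244.98 + (+20) = 264.98 mireds.
T_out = 10⁶/264.98 = 3773.9 K → 3770 K.

3770 K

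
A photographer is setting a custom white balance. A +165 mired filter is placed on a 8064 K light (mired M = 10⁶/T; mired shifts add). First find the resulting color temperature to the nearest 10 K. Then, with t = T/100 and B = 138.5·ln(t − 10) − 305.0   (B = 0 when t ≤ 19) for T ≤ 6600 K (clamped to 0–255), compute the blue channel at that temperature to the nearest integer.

M_in = 10⁶/8064 = 124.01; M_out = 124.01 + (+165) = 289.01.
T_out = 10⁶/289.01 = 3460.1 K → 3460 K; t = 34.6.
B = 138.5·ln(34.6 − 10) − 305.0 = 138.5·ln 24.6 − 305.0 = 138.5·3.2027 − 305.0 = 138.580.
Rounded: 139.

139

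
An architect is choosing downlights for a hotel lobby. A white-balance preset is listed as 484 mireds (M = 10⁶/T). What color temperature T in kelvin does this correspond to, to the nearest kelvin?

T = 10⁶ / 484 = 2066.12 K → 2066 K.

2066 K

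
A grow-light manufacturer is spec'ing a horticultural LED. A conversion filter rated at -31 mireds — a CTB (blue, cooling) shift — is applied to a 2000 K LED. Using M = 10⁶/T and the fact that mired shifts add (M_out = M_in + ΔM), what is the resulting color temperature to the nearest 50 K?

2150 K

M_in = 10⁶/2000 = 500.00 mireds.
M_out = 500.00 + (-31) = 469.00 mireds.
T_out = 10⁶/469.00 = 2132.2 K → 2150 K.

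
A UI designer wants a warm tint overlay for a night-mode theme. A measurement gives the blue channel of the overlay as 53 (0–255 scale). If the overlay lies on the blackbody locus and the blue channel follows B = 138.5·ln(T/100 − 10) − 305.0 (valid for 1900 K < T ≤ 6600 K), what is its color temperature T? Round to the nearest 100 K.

ln(t − 10) = (53 + 305.0) / 138.5 = 2.5848.
t − 10 = e^2.5848 = 13.261, so t = 23.261.
T = 100·t = 2326 K → 2300 K to the nearest 100 K.

2300 K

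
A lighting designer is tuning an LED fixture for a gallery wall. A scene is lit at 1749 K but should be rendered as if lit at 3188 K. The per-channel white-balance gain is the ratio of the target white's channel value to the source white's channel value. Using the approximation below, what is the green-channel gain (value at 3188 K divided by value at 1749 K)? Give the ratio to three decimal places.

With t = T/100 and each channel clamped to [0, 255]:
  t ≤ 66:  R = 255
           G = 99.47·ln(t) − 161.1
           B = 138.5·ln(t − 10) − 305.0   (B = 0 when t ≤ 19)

At 1749 K (t = 17.49):
  G = 99.47·ln 17.49 − 161.1 = 99.47·2.8616 − 161.1 = 123.546.
At 3188 K (t = 31.88):
  G = 99.47·ln 31.88 − 161.1 = 99.47·3.4620 − 161.1 = 183.263.
Gain = 183.263 / 123.546 = 1.4834 → 1.483.

1.483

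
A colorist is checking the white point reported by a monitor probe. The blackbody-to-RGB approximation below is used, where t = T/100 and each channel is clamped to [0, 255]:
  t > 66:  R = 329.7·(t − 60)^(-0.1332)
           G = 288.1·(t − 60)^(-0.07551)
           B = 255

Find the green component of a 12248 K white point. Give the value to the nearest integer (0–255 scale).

t = 12248/100 = 122.48; the t > 66 branch applies.
G = 288.1·(122.48 − 60)^(-0.07551) = 288.1·62.48^(-0.07551) = 288.1·0.73182 = 210.837.
Rounded: 211.

211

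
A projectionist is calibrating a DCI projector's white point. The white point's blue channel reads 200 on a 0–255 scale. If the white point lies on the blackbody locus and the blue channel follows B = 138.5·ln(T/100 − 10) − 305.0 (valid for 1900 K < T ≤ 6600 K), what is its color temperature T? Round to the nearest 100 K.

ln(t − 10) = (200 + 305.0) / 138.5 = 3.6462.
t − 10 = e^3.6462 = 38.329, so t = 48.329.
T = 100·t = 4833 K → 4800 K to the nearest 100 K.

4800 K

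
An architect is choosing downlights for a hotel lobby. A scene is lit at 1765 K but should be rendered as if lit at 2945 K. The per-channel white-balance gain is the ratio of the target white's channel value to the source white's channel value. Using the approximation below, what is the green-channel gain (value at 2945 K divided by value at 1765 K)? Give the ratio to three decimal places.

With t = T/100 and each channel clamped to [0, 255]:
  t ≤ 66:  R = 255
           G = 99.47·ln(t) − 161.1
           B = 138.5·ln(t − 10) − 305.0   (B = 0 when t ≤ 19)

1.409

At 1765 K (t = 17.65):
  G = 99.47·ln 17.65 − 161.1 = 99.47·2.8707 − 161.1 = 124.452.
At 2945 K (t = 29.45):
  G = 99.47·ln 29.45 − 161.1 = 99.47·3.3827 − 161.1 = 175.377.
Gain = 175.377 / 124.452 = 1.4092 → 1.409.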